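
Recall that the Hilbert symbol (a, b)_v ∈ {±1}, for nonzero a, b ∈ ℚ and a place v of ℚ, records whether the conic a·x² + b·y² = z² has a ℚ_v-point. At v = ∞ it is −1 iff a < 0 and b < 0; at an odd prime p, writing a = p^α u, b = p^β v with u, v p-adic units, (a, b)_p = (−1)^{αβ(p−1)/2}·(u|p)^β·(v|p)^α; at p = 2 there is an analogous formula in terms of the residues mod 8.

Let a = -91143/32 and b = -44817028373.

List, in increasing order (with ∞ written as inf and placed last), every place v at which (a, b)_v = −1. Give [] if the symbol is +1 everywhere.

(a, b) ≡ (-20254, -437) mod (ℚ^×)²; places V = {2, 3, 13, 19, 23, 41, ∞}.
(a,b)_41: α=1, u≡1; β=2, v≡14 (mod 41); (1|41)=+1, (14|41)=-1; sign (−1)^0·+1^2·-1^1 = -1.
(a,b)_23: α=0, u≡16; β=1, v≡12 (mod 23); (16|23)=+1, (12|23)=+1; sign (−1)^0·+1^1·+1^0 = +1.
(a,b)_19: α=1, u≡11; β=3, v≡15 (mod 19); (11|19)=+1, (15|19)=-1; sign (−1)^1·+1^3·-1^1 = +1.
(a,b)_13: α=1, u≡8; β=2, v≡5 (mod 13); (8|13)=-1, (5|13)=-1; sign (−1)^0·-1^2·-1^1 = -1.
(a,b)_2: α=-5, β=0; u≡1, v≡3 (mod 8); ε(u)ε(v)=0·1, αω(v)=-5·1, βω(u)=0·0; sum ≡ 1  ⇒  -1.
(a,b)_3: α=2, u≡2; β=0, v≡1 (mod 3); (2|3)=-1, (1|3)=+1; sign (−1)^0·-1^0·+1^2 = +1.
(a,b)_∞: sgn(-20254)=−, sgn(-437)=−, so -1.
|Ram(-20254, -437)| = 4, even; anisotropic at {2, 13, 41, ∞}.

[2, 13, 41, inf]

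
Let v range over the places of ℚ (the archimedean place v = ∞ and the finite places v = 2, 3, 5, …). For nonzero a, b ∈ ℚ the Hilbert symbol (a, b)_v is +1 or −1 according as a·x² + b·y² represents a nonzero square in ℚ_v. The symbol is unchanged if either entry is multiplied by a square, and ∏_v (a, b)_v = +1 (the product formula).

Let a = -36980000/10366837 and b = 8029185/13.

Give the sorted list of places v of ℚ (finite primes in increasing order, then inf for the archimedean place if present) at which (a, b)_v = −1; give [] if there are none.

[2, 23]

(a, b) ≡ (-26, 76245) mod (ℚ^×)²; places V = {2, 3, 5, 13, 17, 19, 23, 37, 43, 47, ∞}.
(a,b)_3: α=0, u≡1; β=1, v≡2 (mod 3); (1|3)=+1, (2|3)=-1; sign (−1)^0·+1^1·-1^0 = +1.
(a,b)_23: α=0, u≡21; β=1, v≡16 (mod 23); (21|23)=-1, (16|23)=+1; sign (−1)^0·-1^1·+1^0 = -1.
(a,b)_13: α=-1, u≡7; β=-1, v≡8 (mod 13); (7|13)=-1, (8|13)=-1; sign (−1)^0·-1^-1·-1^-1 = +1.
(a,b)_19: α=-2, u≡10; β=0, v≡1 (mod 19); (10|19)=-1, (1|19)=+1; sign (−1)^0·-1^0·+1^-2 = +1.
(a,b)_2: α=5, β=0; u≡3, v≡5 (mod 8); ε(u)ε(v)=1·0, αω(v)=5·1, βω(u)=0·1; sum ≡ 1  ⇒  -1.
(a,b)_17: α=0, u≡2; β=1, v≡10 (mod 17); (2|17)=+1, (10|17)=-1; sign (−1)^0·+1^1·-1^0 = +1.
(a,b)_47: α=-2, u≡37; β=0, v≡46 (mod 47); (37|47)=+1, (46|47)=-1; sign (−1)^0·+1^0·-1^-2 = +1.
(a,b)_37: α=0, u≡16; β=2, v≡10 (mod 37); (16|37)=+1, (10|37)=+1; sign (−1)^0·+1^2·+1^0 = +1.
(a,b)_43: α=2, u≡21; β=0, v≡14 (mod 43); (21|43)=+1, (14|43)=+1; sign (−1)^0·+1^0·+1^2 = +1.
(a,b)_5: α=4, u≡1; β=1, v≡4 (mod 5); (1|5)=+1, (4|5)=+1; sign (−1)^0·+1^1·+1^4 = +1.
(a,b)_∞: sgn(-26)=−, sgn(76245)=+, so +1.
|Ram(-26, 76245)| = 2, even; anisotropic at {2, 23}.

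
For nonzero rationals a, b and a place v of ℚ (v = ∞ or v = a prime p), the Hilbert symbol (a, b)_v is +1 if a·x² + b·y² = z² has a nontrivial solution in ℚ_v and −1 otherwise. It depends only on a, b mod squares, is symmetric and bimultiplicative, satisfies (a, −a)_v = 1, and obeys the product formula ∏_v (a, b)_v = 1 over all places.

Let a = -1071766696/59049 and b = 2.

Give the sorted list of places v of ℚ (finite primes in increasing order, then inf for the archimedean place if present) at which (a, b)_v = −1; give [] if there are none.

[2, 13]

Mod squares: a ≡ -4186, b ≡ 2. Check v ∈ {∞, 2, 3, 7, 11, 13, 23}.
v=11: a=11^2·(≡9), b=11^0·(≡2) mod 11; (9|11)=+1, (2|11)=-1; (−1)^{2·0·5}·(+1)^0·(-1)^2 = +1.
v=2: v_2(a)=3, v_2(b)=1; units ≡ 3, 1 (mod 8); ε·ε+αω+βω = 1·0+3·0+1·1 ≡ 1  ⇒  (a,b)_2 = -1.
v=3: a=3^-10·(≡2), b=3^0·(≡2) mod 3; (2|3)=-1, (2|3)=-1; (−1)^{-10·0·1}·(-1)^0·(-1)^-10 = +1.
v=23: a=23^3·(≡6), b=23^0·(≡2) mod 23; (6|23)=+1, (2|23)=+1; (−1)^{3·0·11}·(+1)^0·(+1)^3 = +1.
v=∞: -4186 < 0 and 2 > 0  ⇒  (a,b)_∞ = +1.
v=7: a=7^1·(≡4), b=7^0·(≡2) mod 7; (4|7)=+1, (2|7)=+1; (−1)^{1·0·3}·(+1)^0·(+1)^1 = +1.
v=13: a=13^1·(≡1), b=13^0·(≡2) mod 13; (1|13)=+1, (2|13)=-1; (−1)^{1·0·6}·(+1)^0·(-1)^1 = -1.
(-4186, 2 / ℚ) ramifies at {2, 13}: a division algebra.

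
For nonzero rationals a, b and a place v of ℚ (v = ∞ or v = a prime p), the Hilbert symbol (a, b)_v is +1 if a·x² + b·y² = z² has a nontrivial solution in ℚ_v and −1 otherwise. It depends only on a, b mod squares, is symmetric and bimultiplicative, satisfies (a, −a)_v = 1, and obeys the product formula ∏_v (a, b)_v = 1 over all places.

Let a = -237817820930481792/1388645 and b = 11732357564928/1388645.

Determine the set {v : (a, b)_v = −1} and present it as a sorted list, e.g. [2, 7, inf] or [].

(a, b) ≡ (-4290, 210) mod (ℚ^×)²; places V = {2, 3, 5, 7, 11, 13, 17, 31, ∞}.
(a,b)_5: α=-1, u≡2; β=-1, v≡2 (mod 5); (2|5)=-1, (2|5)=-1; sign (−1)^0·-1^-1·-1^-1 = +1.
(a,b)_13: α=3, u≡6; β=2, v≡8 (mod 13); (6|13)=-1, (8|13)=-1; sign (−1)^0·-1^2·-1^3 = -1.
(a,b)_11: α=5, u≡10; β=4, v≡4 (mod 11); (10|11)=-1, (4|11)=+1; sign (−1)^0·-1^4·+1^5 = +1.
(a,b)_2: α=7, β=9; u≡7, v≡1 (mod 8); ε(u)ε(v)=1·0, αω(v)=7·0, βω(u)=9·0; sum ≡ 0  ⇒  +1.
(a,b)_∞: sgn(-4290)=−, sgn(210)=+, so +1.
(a,b)_3: α=7, u≡1; β=3, v≡1 (mod 3); (1|3)=+1, (1|3)=+1; sign (−1)^1·+1^3·+1^7 = -1.
(a,b)_7: α=4, u≡2; β=3, v≡4 (mod 7); (2|7)=+1, (4|7)=+1; sign (−1)^0·+1^3·+1^4 = +1.
(a,b)_17: α=-2, u≡5; β=-2, v≡6 (mod 17); (5|17)=-1, (6|17)=-1; sign (−1)^0·-1^-2·-1^-2 = +1.
(a,b)_31: α=-2, u≡18; β=-2, v≡11 (mod 31); (18|31)=+1, (11|31)=-1; sign (−1)^0·+1^-2·-1^-2 = +1.
|Ram(-4290, 210)| = 2, even; anisotropic at {3, 13}.

[3, 13]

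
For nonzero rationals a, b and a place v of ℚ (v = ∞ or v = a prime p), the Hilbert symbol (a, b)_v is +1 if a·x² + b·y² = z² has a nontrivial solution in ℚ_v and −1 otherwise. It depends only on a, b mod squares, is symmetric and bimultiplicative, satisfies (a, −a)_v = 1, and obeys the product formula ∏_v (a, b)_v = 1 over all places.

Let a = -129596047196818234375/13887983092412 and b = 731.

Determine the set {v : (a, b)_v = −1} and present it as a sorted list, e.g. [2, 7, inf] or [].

[2, 7]

Mod squares: a ≡ -161, b ≡ 731. Check v ∈ {∞, 2, 5, 7, 11, 13, 17, 19, 23, 31, 43}.
v=13: a=13^-4·(≡2), b=13^0·(≡3) mod 13; (2|13)=-1, (3|13)=+1; (−1)^{-4·0·6}·(-1)^0·(+1)^-4 = +1.
v=7: a=7^5·(≡3), b=7^0·(≡3) mod 7; (3|7)=-1, (3|7)=-1; (−1)^{5·0·3}·(-1)^0·(-1)^5 = -1.
v=5: a=5^6·(≡4), b=5^0·(≡1) mod 5; (4|5)=+1, (1|5)=+1; (−1)^{6·0·2}·(+1)^0·(+1)^6 = +1.
v=∞: -161 < 0 and 731 > 0  ⇒  (a,b)_∞ = +1.
v=31: a=31^4·(≡4), b=31^0·(≡18) mod 31; (4|31)=+1, (18|31)=+1; (−1)^{4·0·15}·(+1)^0·(+1)^4 = +1.
v=11: a=11^-4·(≡5), b=11^0·(≡5) mod 11; (5|11)=+1, (5|11)=+1; (−1)^{-4·0·5}·(+1)^0·(+1)^-4 = +1.
v=43: a=43^2·(≡31), b=43^1·(≡17) mod 43; (31|43)=+1, (17|43)=+1; (−1)^{2·1·21}·(+1)^1·(+1)^2 = +1.
v=17: a=17^2·(≡9), b=17^1·(≡9) mod 17; (9|17)=+1, (9|17)=+1; (−1)^{2·1·8}·(+1)^1·(+1)^2 = +1.
v=19: a=19^-2·(≡3), b=19^0·(≡9) mod 19; (3|19)=-1, (9|19)=+1; (−1)^{-2·0·9}·(-1)^0·(+1)^-2 = +1.
v=2: v_2(a)=-2, v_2(b)=0; units ≡ 7, 3 (mod 8); ε·ε+αω+βω = 1·1+-2·1+0·0 ≡ 1  ⇒  (a,b)_2 = -1.
v=23: a=23^-1·(≡18), b=23^0·(≡18) mod 23; (18|23)=+1, (18|23)=+1; (−1)^{-1·0·11}·(+1)^0·(+1)^-1 = +1.
Ram(-161, 731) = {2, 7}; no ℚ_2-point on the conic.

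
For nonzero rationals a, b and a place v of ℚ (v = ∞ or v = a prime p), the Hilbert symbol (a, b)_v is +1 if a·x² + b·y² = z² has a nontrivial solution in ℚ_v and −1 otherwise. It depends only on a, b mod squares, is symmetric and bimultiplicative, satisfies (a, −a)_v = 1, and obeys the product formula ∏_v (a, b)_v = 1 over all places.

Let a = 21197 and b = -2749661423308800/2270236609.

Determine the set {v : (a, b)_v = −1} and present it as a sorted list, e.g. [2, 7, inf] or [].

[11, 13, 23, 41]

(a, b) ≡ (21197, -55913) mod (ℚ^×)²; places V = {2, 3, 5, 7, 11, 13, 17, 23, 29, 31, 41, 47, 53, ∞}.
(a,b)_11: α=1, u≡2; β=3, v≡8 (mod 11); (2|11)=-1, (8|11)=-1; sign (−1)^1·-1^3·-1^1 = -1.
(a,b)_13: α=0, u≡7; β=1, v≡5 (mod 13); (7|13)=-1, (5|13)=-1; sign (−1)^0·-1^1·-1^0 = -1.
(a,b)_53: α=0, u≡50; β=-2, v≡32 (mod 53); (50|53)=-1, (32|53)=-1; sign (−1)^0·-1^-2·-1^0 = +1.
(a,b)_41: α=1, u≡25; β=0, v≡34 (mod 41); (25|41)=+1, (34|41)=-1; sign (−1)^0·+1^0·-1^1 = -1.
(a,b)_5: α=0, u≡2; β=2, v≡2 (mod 5); (2|5)=-1, (2|5)=-1; sign (−1)^0·-1^2·-1^0 = +1.
(a,b)_7: α=0, u≡1; β=2, v≡3 (mod 7); (1|7)=+1, (3|7)=-1; sign (−1)^0·+1^2·-1^0 = +1.
(a,b)_∞: sgn(21197)=+, sgn(-55913)=−, so +1.
(a,b)_29: α=0, u≡27; β=-2, v≡6 (mod 29); (27|29)=-1, (6|29)=+1; sign (−1)^0·-1^-2·+1^0 = +1.
(a,b)_23: α=0, u≡14; β=1, v≡21 (mod 23); (14|23)=-1, (21|23)=-1; sign (−1)^0·-1^1·-1^0 = -1.
(a,b)_17: α=0, u≡15; β=1, v≡13 (mod 17); (15|17)=+1, (13|17)=+1; sign (−1)^0·+1^1·+1^0 = +1.
(a,b)_31: α=0, u≡24; β=-2, v≡30 (mod 31); (24|31)=-1, (30|31)=-1; sign (−1)^0·-1^-2·-1^0 = +1.
(a,b)_2: α=0, β=12; u≡5, v≡7 (mod 8); ε(u)ε(v)=0·1, αω(v)=0·0, βω(u)=12·1; sum ≡ 0  ⇒  +1.
(a,b)_47: α=1, u≡28; β=0, v≡12 (mod 47); (28|47)=+1, (12|47)=+1; sign (−1)^0·+1^0·+1^1 = +1.
(a,b)_3: α=0, u≡2; β=4, v≡1 (mod 3); (2|3)=-1, (1|3)=+1; sign (−1)^0·-1^4·+1^0 = +1.
|Ram(21197, -55913)| = 4, even; anisotropic at {11, 13, 23, 41}.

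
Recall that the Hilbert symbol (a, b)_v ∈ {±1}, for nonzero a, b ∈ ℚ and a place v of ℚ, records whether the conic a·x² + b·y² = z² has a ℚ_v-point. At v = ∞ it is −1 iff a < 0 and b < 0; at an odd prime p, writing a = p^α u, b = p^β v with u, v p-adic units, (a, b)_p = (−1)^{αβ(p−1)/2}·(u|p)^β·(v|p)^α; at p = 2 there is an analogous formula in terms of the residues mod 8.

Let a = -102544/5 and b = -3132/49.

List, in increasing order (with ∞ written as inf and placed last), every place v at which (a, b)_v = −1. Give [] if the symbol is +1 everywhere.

(a, b) ≡ (-32045, -87) mod (ℚ^×)²; places V = {2, 3, 5, 7, 13, 17, 29, ∞}.
(a,b)_∞: sgn(-32045)=−, sgn(-87)=−, so -1.
(a,b)_3: α=0, u≡1; β=3, v≡1 (mod 3); (1|3)=+1, (1|3)=+1; sign (−1)^0·+1^3·+1^0 = +1.
(a,b)_2: α=4, β=2; u≡3, v≡1 (mod 8); ε(u)ε(v)=1·0, αω(v)=4·0, βω(u)=2·1; sum ≡ 0  ⇒  +1.
(a,b)_7: α=0, u≡4; β=-2, v≡4 (mod 7); (4|7)=+1, (4|7)=+1; sign (−1)^0·+1^-2·+1^0 = +1.
(a,b)_29: α=1, u≡12; β=1, v≡12 (mod 29); (12|29)=-1, (12|29)=-1; sign (−1)^0·-1^1·-1^1 = +1.
(a,b)_5: α=-1, u≡1; β=0, v≡2 (mod 5); (1|5)=+1, (2|5)=-1; sign (−1)^0·+1^0·-1^-1 = -1.
(a,b)_13: α=1, u≡11; β=0, v≡4 (mod 13); (11|13)=-1, (4|13)=+1; sign (−1)^0·-1^0·+1^1 = +1.
(a,b)_17: α=1, u≡4; β=0, v≡2 (mod 17); (4|17)=+1, (2|17)=+1; sign (−1)^0·+1^0·+1^1 = +1.
Ram(-32045, -87) = {5, ∞}; no ℚ_5-point on the conic.

[5, inf]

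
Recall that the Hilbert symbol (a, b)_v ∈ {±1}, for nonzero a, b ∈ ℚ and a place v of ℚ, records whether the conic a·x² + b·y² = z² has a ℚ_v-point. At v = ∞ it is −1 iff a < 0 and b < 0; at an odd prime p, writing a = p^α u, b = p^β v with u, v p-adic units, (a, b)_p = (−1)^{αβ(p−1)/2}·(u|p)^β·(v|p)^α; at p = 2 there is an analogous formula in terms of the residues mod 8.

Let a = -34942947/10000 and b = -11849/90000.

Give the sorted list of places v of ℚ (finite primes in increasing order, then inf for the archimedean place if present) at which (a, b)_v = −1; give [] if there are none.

[41, inf]

Mod squares: a ≡ -123, b ≡ -41. Check v ∈ {∞, 2, 3, 5, 13, 17, 41}.
v=2: v_2(a)=-4, v_2(b)=-4; units ≡ 5, 7 (mod 8); ε·ε+αω+βω = 0·1+-4·0+-4·1 ≡ 0  ⇒  (a,b)_2 = +1.
v=41: a=41^3·(≡14), b=41^1·(≡16) mod 41; (14|41)=-1, (16|41)=+1; (−1)^{3·1·20}·(-1)^1·(+1)^3 = -1.
v=13: a=13^2·(≡5), b=13^0·(≡7) mod 13; (5|13)=-1, (7|13)=-1; (−1)^{2·0·6}·(-1)^0·(-1)^2 = +1.
v=5: a=5^-4·(≡3), b=5^-4·(≡4) mod 5; (3|5)=-1, (4|5)=+1; (−1)^{-4·-4·2}·(-1)^-4·(+1)^-4 = +1.
v=∞: -123 < 0 and -41 < 0  ⇒  (a,b)_∞ = -1.
v=17: a=17^0·(≡15), b=17^2·(≡5) mod 17; (15|17)=+1, (5|17)=-1; (−1)^{0·2·8}·(+1)^2·(-1)^0 = +1.
v=3: a=3^1·(≡1), b=3^-2·(≡1) mod 3; (1|3)=+1, (1|3)=+1; (−1)^{1·-2·1}·(+1)^-2·(+1)^1 = +1.
Ram(-123, -41) = {41, ∞}; no ℚ_41-point on the conic.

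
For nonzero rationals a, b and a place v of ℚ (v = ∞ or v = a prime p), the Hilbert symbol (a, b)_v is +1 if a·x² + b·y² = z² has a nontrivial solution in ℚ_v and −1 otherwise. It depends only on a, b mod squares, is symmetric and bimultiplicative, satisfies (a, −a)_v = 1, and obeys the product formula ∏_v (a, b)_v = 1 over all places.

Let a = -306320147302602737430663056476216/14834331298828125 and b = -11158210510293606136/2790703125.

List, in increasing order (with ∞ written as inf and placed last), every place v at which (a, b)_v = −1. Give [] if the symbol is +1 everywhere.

[7, inf]

(a, b) ≡ (-966, -110630) mod (ℚ^×)²; places V = {2, 3, 5, 7, 13, 17, 23, 37, 47, ∞}.
(a,b)_7: α=-3, u≡4; β=-2, v≡3 (mod 7); (4|7)=+1, (3|7)=-1; sign (−1)^0·+1^-2·-1^-3 = -1.
(a,b)_13: α=6, u≡10; β=3, v≡2 (mod 13); (10|13)=+1, (2|13)=-1; sign (−1)^0·+1^3·-1^6 = +1.
(a,b)_5: α=-12, u≡4; β=-7, v≡4 (mod 5); (4|5)=+1, (4|5)=+1; sign (−1)^0·+1^-7·+1^-12 = +1.
(a,b)_17: α=4, u≡11; β=2, v≡12 (mod 17); (11|17)=-1, (12|17)=-1; sign (−1)^0·-1^2·-1^4 = +1.
(a,b)_∞: sgn(-966)=−, sgn(-110630)=−, so -1.
(a,b)_3: α=-11, u≡2; β=-6, v≡1 (mod 3); (2|3)=-1, (1|3)=+1; sign (−1)^0·-1^-6·+1^-11 = +1.
(a,b)_37: α=2, u≡1; β=1, v≡34 (mod 37); (1|37)=+1, (34|37)=+1; sign (−1)^0·+1^1·+1^2 = +1.
(a,b)_23: α=5, u≡13; β=3, v≡7 (mod 23); (13|23)=+1, (7|23)=-1; sign (−1)^1·+1^3·-1^5 = +1.
(a,b)_2: α=3, β=3; u≡5, v≡5 (mod 8); ε(u)ε(v)=0·0, αω(v)=3·1, βω(u)=3·1; sum ≡ 0  ⇒  +1.
(a,b)_47: α=6, u≡34; β=4, v≡8 (mod 47); (34|47)=+1, (8|47)=+1; sign (−1)^0·+1^4·+1^6 = +1.
(-966, -110630 / ℚ) ramifies at {7, ∞}: a division algebra.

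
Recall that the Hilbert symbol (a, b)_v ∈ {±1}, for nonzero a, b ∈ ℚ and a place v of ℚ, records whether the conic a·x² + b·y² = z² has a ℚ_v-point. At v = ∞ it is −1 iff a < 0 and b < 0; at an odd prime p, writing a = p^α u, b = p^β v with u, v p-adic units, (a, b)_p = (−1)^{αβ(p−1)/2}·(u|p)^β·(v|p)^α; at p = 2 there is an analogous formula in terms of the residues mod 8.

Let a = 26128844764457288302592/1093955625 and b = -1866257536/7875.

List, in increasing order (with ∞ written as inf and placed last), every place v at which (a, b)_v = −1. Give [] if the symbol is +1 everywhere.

(a, b) ≡ (62, -49910) mod (ℚ^×)²; places V = {2, 3, 5, 7, 11, 13, 23, 31, ∞}.
(a,b)_13: α=4, u≡1; β=2, v≡1 (mod 13); (1|13)=+1, (1|13)=+1; sign (−1)^0·+1^2·+1^4 = +1.
(a,b)_7: α=-4, u≡5; β=-1, v≡5 (mod 7); (5|7)=-1, (5|7)=-1; sign (−1)^0·-1^-1·-1^-4 = -1.
(a,b)_2: α=15, β=7; u≡7, v≡5 (mod 8); ε(u)ε(v)=1·0, αω(v)=15·1, βω(u)=7·0; sum ≡ 1  ⇒  -1.
(a,b)_∞: sgn(62)=+, sgn(-49910)=−, so +1.
(a,b)_11: α=6, u≡10; β=2, v≡10 (mod 11); (10|11)=-1, (10|11)=-1; sign (−1)^0·-1^2·-1^6 = +1.
(a,b)_31: α=3, u≡20; β=1, v≡20 (mod 31); (20|31)=+1, (20|31)=+1; sign (−1)^1·+1^1·+1^3 = -1.
(a,b)_23: α=2, u≡4; β=1, v≡5 (mod 23); (4|23)=+1, (5|23)=-1; sign (−1)^0·+1^1·-1^2 = +1.
(a,b)_3: α=-6, u≡2; β=-2, v≡1 (mod 3); (2|3)=-1, (1|3)=+1; sign (−1)^0·-1^-2·+1^-6 = +1.
(a,b)_5: α=-4, u≡3; β=-3, v≡3 (mod 5); (3|5)=-1, (3|5)=-1; sign (−1)^0·-1^-3·-1^-4 = -1.
|Ram(62, -49910)| = 4, even; anisotropic at {2, 5, 7, 31}.

[2, 5, 7, 31]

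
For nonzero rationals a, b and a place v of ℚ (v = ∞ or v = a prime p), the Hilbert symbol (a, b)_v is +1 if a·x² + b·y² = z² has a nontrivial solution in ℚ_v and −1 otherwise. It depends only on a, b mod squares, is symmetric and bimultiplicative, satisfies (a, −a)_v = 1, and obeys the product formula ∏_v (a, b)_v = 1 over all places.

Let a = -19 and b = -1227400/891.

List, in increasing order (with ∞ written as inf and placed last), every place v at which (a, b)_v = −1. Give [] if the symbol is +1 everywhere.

[2, inf]

(a, b) ≡ (-19, -374) mod (ℚ^×)²; places V = {2, 3, 5, 11, 17, 19, ∞}.
(a,b)_∞: sgn(-19)=−, sgn(-374)=−, so -1.
(a,b)_5: α=0, u≡1; β=2, v≡4 (mod 5); (1|5)=+1, (4|5)=+1; sign (−1)^0·+1^2·+1^0 = +1.
(a,b)_2: α=0, β=3; u≡5, v≡5 (mod 8); ε(u)ε(v)=0·0, αω(v)=0·1, βω(u)=3·1; sum ≡ 1  ⇒  -1.
(a,b)_11: α=0, u≡3; β=-1, v≡6 (mod 11); (3|11)=+1, (6|11)=-1; sign (−1)^0·+1^-1·-1^0 = +1.
(a,b)_3: α=0, u≡2; β=-4, v≡1 (mod 3); (2|3)=-1, (1|3)=+1; sign (−1)^0·-1^-4·+1^0 = +1.
(a,b)_19: α=1, u≡18; β=2, v≡9 (mod 19); (18|19)=-1, (9|19)=+1; sign (−1)^0·-1^2·+1^1 = +1.
(a,b)_17: α=0, u≡15; β=1, v≡12 (mod 17); (15|17)=+1, (12|17)=-1; sign (−1)^0·+1^1·-1^0 = +1.
|Ram(-19, -374)| = 2, even; anisotropic at {2, ∞}.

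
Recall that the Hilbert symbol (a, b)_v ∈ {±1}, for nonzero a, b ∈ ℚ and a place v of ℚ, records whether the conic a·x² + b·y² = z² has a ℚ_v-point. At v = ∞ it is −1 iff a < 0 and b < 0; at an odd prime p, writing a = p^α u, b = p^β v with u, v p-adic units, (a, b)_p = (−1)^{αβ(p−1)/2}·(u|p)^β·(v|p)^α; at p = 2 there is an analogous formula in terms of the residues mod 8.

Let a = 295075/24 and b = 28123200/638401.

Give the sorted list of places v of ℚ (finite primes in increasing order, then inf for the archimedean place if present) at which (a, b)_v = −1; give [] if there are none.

(a, b) ≡ (70818, 217) mod (ℚ^×)²; places V = {2, 3, 5, 7, 11, 17, 29, 31, 37, 47, ∞}.
(a,b)_37: α=1, u≡7; β=0, v≡6 (mod 37); (7|37)=+1, (6|37)=-1; sign (−1)^0·+1^0·-1^1 = -1.
(a,b)_3: α=-1, u≡2; β=4, v≡1 (mod 3); (2|3)=-1, (1|3)=+1; sign (−1)^0·-1^4·+1^-1 = +1.
(a,b)_17: α=0, u≡13; β=-2, v≡2 (mod 17); (13|17)=+1, (2|17)=+1; sign (−1)^0·+1^-2·+1^0 = +1.
(a,b)_31: α=0, u≡2; β=1, v≡25 (mod 31); (2|31)=+1, (25|31)=+1; sign (−1)^0·+1^1·+1^0 = +1.
(a,b)_5: α=2, u≡2; β=2, v≡3 (mod 5); (2|5)=-1, (3|5)=-1; sign (−1)^0·-1^2·-1^2 = +1.
(a,b)_∞: sgn(70818)=+, sgn(217)=+, so +1.
(a,b)_11: α=1, u≡9; β=0, v≡10 (mod 11); (9|11)=+1, (10|11)=-1; sign (−1)^0·+1^0·-1^1 = -1.
(a,b)_47: α=0, u≡18; β=-2, v≡40 (mod 47); (18|47)=+1, (40|47)=-1; sign (−1)^0·+1^-2·-1^0 = +1.
(a,b)_7: α=0, u≡6; β=1, v≡6 (mod 7); (6|7)=-1, (6|7)=-1; sign (−1)^0·-1^1·-1^0 = -1.
(a,b)_29: α=1, u≡24; β=0, v≡26 (mod 29); (24|29)=+1, (26|29)=-1; sign (−1)^0·+1^0·-1^1 = -1.
(a,b)_2: α=-3, β=6; u≡1, v≡1 (mod 8); ε(u)ε(v)=0·0, αω(v)=-3·0, βω(u)=6·0; sum ≡ 0  ⇒  +1.
Ram(70818, 217) = {7, 11, 29, 37}; no ℚ_7-point on the conic.

[7, 11, 29, 37]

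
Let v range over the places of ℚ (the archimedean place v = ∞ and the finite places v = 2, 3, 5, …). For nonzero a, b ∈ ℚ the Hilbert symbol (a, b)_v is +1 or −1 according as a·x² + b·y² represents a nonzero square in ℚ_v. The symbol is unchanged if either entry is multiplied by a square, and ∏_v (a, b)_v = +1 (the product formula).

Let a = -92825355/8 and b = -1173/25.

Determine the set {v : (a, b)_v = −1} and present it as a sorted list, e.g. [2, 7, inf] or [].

Mod squares: a ≡ -13110, b ≡ -1173. Check v ∈ {∞, 2, 3, 5, 7, 17, 19, 23}.
v=23: a=23^1·(≡5), b=23^1·(≡9) mod 23; (5|23)=-1, (9|23)=+1; (−1)^{1·1·11}·(-1)^1·(+1)^1 = +1.
v=3: a=3^1·(≡1), b=3^1·(≡2) mod 3; (1|3)=+1, (2|3)=-1; (−1)^{1·1·1}·(+1)^1·(-1)^1 = +1.
v=17: a=17^2·(≡11), b=17^1·(≡2) mod 17; (11|17)=-1, (2|17)=+1; (−1)^{2·1·8}·(-1)^1·(+1)^2 = -1.
v=2: v_2(a)=-3, v_2(b)=0; units ≡ 5, 3 (mod 8); ε·ε+αω+βω = 0·1+-3·1+0·1 ≡ 1  ⇒  (a,b)_2 = -1.
v=7: a=7^2·(≡1), b=7^0·(≡6) mod 7; (1|7)=+1, (6|7)=-1; (−1)^{2·0·3}·(+1)^0·(-1)^2 = +1.
v=5: a=5^1·(≡3), b=5^-2·(≡2) mod 5; (3|5)=-1, (2|5)=-1; (−1)^{1·-2·2}·(-1)^-2·(-1)^1 = -1.
v=19: a=19^1·(≡12), b=19^0·(≡4) mod 19; (12|19)=-1, (4|19)=+1; (−1)^{1·0·9}·(-1)^0·(+1)^1 = +1.
v=∞: -13110 < 0 and -1173 < 0  ⇒  (a,b)_∞ = -1.
|Ram(-13110, -1173)| = 4, even; anisotropic at {2, 5, 17, ∞}.

[2, 5, 17, inf]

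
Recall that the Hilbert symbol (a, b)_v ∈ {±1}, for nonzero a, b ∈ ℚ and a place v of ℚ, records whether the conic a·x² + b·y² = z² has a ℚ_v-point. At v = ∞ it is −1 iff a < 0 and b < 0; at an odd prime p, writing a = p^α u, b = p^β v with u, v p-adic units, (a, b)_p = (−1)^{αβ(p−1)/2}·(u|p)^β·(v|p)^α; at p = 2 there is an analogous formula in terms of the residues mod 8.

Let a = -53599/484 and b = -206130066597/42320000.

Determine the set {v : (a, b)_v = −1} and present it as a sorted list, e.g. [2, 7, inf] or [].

[7, 19, 31, 37, 43, inf]

(a, b) ≡ (-53599, -1282346) mod (ℚ^×)²; places V = {2, 3, 5, 7, 11, 13, 19, 23, 31, 37, 43, ∞}.
(a,b)_7: α=1, u≡1; β=2, v≡6 (mod 7); (1|7)=+1, (6|7)=-1; sign (−1)^0·+1^2·-1^1 = -1.
(a,b)_31: α=1, u≡2; β=1, v≡8 (mod 31); (2|31)=+1, (8|31)=+1; sign (−1)^1·+1^1·+1^1 = -1.
(a,b)_37: α=0, u≡17; β=1, v≡12 (mod 37); (17|37)=-1, (12|37)=+1; sign (−1)^0·-1^1·+1^0 = -1.
(a,b)_2: α=-2, β=-7; u≡1, v≡3 (mod 8); ε(u)ε(v)=0·1, αω(v)=-2·1, βω(u)=-7·0; sum ≡ 0  ⇒  +1.
(a,b)_5: α=0, u≡4; β=-4, v≡4 (mod 5); (4|5)=+1, (4|5)=+1; sign (−1)^0·+1^-4·+1^0 = +1.
(a,b)_23: α=0, u≡14; β=-2, v≡17 (mod 23); (14|23)=-1, (17|23)=-1; sign (−1)^0·-1^-2·-1^0 = +1.
(a,b)_19: α=1, u≡18; β=0, v≡13 (mod 19); (18|19)=-1, (13|19)=-1; sign (−1)^0·-1^0·-1^1 = -1.
(a,b)_43: α=0, u≡2; β=1, v≡19 (mod 43); (2|43)=-1, (19|43)=-1; sign (−1)^0·-1^1·-1^0 = -1.
(a,b)_3: α=0, u≡2; β=8, v≡1 (mod 3); (2|3)=-1, (1|3)=+1; sign (−1)^0·-1^8·+1^0 = +1.
(a,b)_11: α=-2, u≡1; β=0, v≡5 (mod 11); (1|11)=+1, (5|11)=+1; sign (−1)^0·+1^0·+1^-2 = +1.
(a,b)_13: α=1, u≡8; β=1, v≡8 (mod 13); (8|13)=-1, (8|13)=-1; sign (−1)^0·-1^1·-1^1 = +1.
(a,b)_∞: sgn(-53599)=−, sgn(-1282346)=−, so -1.
|Ram(-53599, -1282346)| = 6, even; anisotropic at {7, 19, 31, 37, 43, ∞}.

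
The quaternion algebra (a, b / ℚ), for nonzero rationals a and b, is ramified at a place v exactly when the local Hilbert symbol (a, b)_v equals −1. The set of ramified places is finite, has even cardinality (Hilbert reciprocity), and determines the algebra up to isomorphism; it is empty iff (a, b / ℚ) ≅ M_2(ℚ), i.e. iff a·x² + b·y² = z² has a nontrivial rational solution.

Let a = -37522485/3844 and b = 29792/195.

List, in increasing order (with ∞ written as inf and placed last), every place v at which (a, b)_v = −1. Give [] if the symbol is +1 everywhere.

[2, 11]

(a, b) ≡ (-85085, 7410) mod (ℚ^×)²; places V = {2, 3, 5, 7, 11, 13, 17, 19, 31, ∞}.
(a,b)_11: α=1, u≡4; β=0, v≡6 (mod 11); (4|11)=+1, (6|11)=-1; sign (−1)^0·+1^0·-1^1 = -1.
(a,b)_13: α=1, u≡5; β=-1, v≡11 (mod 13); (5|13)=-1, (11|13)=-1; sign (−1)^0·-1^-1·-1^1 = +1.
(a,b)_19: α=0, u≡17; β=1, v≡2 (mod 19); (17|19)=+1, (2|19)=-1; sign (−1)^0·+1^1·-1^0 = +1.
(a,b)_5: α=1, u≡2; β=-1, v≡3 (mod 5); (2|5)=-1, (3|5)=-1; sign (−1)^0·-1^-1·-1^1 = +1.
(a,b)_2: α=-2, β=5; u≡3, v≡1 (mod 8); ε(u)ε(v)=1·0, αω(v)=-2·0, βω(u)=5·1; sum ≡ 1  ⇒  -1.
(a,b)_31: α=-2, u≡2; β=0, v≡7 (mod 31); (2|31)=+1, (7|31)=+1; sign (−1)^0·+1^0·+1^-2 = +1.
(a,b)_∞: sgn(-85085)=−, sgn(7410)=+, so +1.
(a,b)_7: α=3, u≡1; β=2, v≡1 (mod 7); (1|7)=+1, (1|7)=+1; sign (−1)^0·+1^2·+1^3 = +1.
(a,b)_3: α=2, u≡1; β=-1, v≡1 (mod 3); (1|3)=+1, (1|3)=+1; sign (−1)^0·+1^-1·+1^2 = +1.
(a,b)_17: α=1, u≡12; β=0, v≡1 (mod 17); (12|17)=-1, (1|17)=+1; sign (−1)^0·-1^0·+1^1 = +1.
Ram(-85085, 7410) = {2, 11}; no ℚ_2-point on the conic.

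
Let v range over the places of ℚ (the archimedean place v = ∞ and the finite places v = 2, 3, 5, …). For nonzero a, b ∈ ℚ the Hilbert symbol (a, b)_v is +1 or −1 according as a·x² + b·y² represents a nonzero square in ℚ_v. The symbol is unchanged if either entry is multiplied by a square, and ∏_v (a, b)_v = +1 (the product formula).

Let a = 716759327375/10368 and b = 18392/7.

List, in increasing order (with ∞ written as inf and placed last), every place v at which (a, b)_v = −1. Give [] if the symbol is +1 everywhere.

[2, 13, 17, 19]

Mod squares: a ≡ 1217710, b ≡ 266. Check v ∈ {∞, 2, 3, 5, 7, 11, 13, 17, 19, 29, 31}.
v=2: v_2(a)=-7, v_2(b)=3; units ≡ 7, 5 (mod 8); ε·ε+αω+βω = 1·0+-7·1+3·0 ≡ 1  ⇒  (a,b)_2 = -1.
v=3: a=3^-4·(≡1), b=3^0·(≡2) mod 3; (1|3)=+1, (2|3)=-1; (−1)^{-4·0·1}·(+1)^0·(-1)^-4 = +1.
v=5: a=5^3·(≡3), b=5^0·(≡1) mod 5; (3|5)=-1, (1|5)=+1; (−1)^{3·0·2}·(-1)^0·(+1)^3 = +1.
v=∞: 1217710 > 0 and 266 > 0  ⇒  (a,b)_∞ = +1.
v=13: a=13^1·(≡11), b=13^0·(≡7) mod 13; (11|13)=-1, (7|13)=-1; (−1)^{1·0·6}·(-1)^0·(-1)^1 = -1.
v=29: a=29^1·(≡2), b=29^0·(≡5) mod 29; (2|29)=-1, (5|29)=+1; (−1)^{1·0·14}·(-1)^0·(+1)^1 = +1.
v=31: a=31^2·(≡26), b=31^0·(≡19) mod 31; (26|31)=-1, (19|31)=+1; (−1)^{2·0·15}·(-1)^0·(+1)^2 = +1.
v=19: a=19^1·(≡18), b=19^1·(≡8) mod 19; (18|19)=-1, (8|19)=-1; (−1)^{1·1·9}·(-1)^1·(-1)^1 = -1.
v=11: a=11^0·(≡6), b=11^2·(≡6) mod 11; (6|11)=-1, (6|11)=-1; (−1)^{0·2·5}·(-1)^2·(-1)^0 = +1.
v=7: a=7^2·(≡2), b=7^-1·(≡3) mod 7; (2|7)=+1, (3|7)=-1; (−1)^{2·-1·3}·(+1)^-1·(-1)^2 = +1.
v=17: a=17^1·(≡1), b=17^0·(≡7) mod 17; (1|17)=+1, (7|17)=-1; (−1)^{1·0·8}·(+1)^0·(-1)^1 = -1.
Ram(1217710, 266) = {2, 13, 17, 19}; no ℚ_2-point on the conic.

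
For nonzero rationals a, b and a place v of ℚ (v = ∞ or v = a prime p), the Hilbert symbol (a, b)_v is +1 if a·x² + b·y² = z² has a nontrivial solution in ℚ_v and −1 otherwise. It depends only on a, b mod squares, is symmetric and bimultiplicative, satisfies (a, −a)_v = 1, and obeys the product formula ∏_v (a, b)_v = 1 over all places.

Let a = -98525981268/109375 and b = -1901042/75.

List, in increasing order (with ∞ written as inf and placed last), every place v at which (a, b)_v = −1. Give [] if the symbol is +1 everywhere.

[2, 3, 7, inf]

Mod squares: a ≡ -1771, b ≡ -19734. Check v ∈ {∞, 2, 3, 5, 7, 11, 13, 17, 23}.
v=5: a=5^-6·(≡1), b=5^-2·(≡1) mod 5; (1|5)=+1, (1|5)=+1; (−1)^{-6·-2·2}·(+1)^-2·(+1)^-6 = +1.
v=13: a=13^2·(≡4), b=13^1·(≡12) mod 13; (4|13)=+1, (12|13)=+1; (−1)^{2·1·6}·(+1)^1·(+1)^2 = +1.
v=7: a=7^-1·(≡6), b=7^0·(≡5) mod 7; (6|7)=-1, (5|7)=-1; (−1)^{-1·0·3}·(-1)^0·(-1)^-1 = -1.
v=3: a=3^2·(≡2), b=3^-1·(≡1) mod 3; (2|3)=-1, (1|3)=+1; (−1)^{2·-1·1}·(-1)^-1·(+1)^2 = -1.
v=23: a=23^3·(≡22), b=23^1·(≡9) mod 23; (22|23)=-1, (9|23)=+1; (−1)^{3·1·11}·(-1)^1·(+1)^3 = +1.
v=∞: -1771 < 0 and -19734 < 0  ⇒  (a,b)_∞ = -1.
v=17: a=17^0·(≡11), b=17^2·(≡5) mod 17; (11|17)=-1, (5|17)=-1; (−1)^{0·2·8}·(-1)^2·(-1)^0 = +1.
v=2: v_2(a)=2, v_2(b)=1; units ≡ 5, 5 (mod 8); ε·ε+αω+βω = 0·0+2·1+1·1 ≡ 1  ⇒  (a,b)_2 = -1.
v=11: a=11^3·(≡5), b=11^1·(≡6) mod 11; (5|11)=+1, (6|11)=-1; (−1)^{3·1·5}·(+1)^1·(-1)^3 = +1.
(-1771, -19734 / ℚ) ramifies at {2, 3, 7, ∞}: a division algebra.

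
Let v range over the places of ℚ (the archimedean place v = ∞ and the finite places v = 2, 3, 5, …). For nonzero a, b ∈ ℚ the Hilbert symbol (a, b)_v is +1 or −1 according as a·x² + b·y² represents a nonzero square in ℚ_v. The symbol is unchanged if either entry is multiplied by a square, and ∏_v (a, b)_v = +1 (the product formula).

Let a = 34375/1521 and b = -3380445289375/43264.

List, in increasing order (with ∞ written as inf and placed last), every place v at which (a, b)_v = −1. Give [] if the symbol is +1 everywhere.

[5, 7]

(a, b) ≡ (55, -7) mod (ℚ^×)²; places V = {2, 3, 5, 7, 11, 13, 19, ∞}.
(a,b)_∞: sgn(55)=+, sgn(-7)=−, so +1.
(a,b)_13: α=-2, u≡9; β=-2, v≡6 (mod 13); (9|13)=+1, (6|13)=-1; sign (−1)^0·+1^-2·-1^-2 = +1.
(a,b)_3: α=-2, u≡1; β=0, v≡2 (mod 3); (1|3)=+1, (2|3)=-1; sign (−1)^0·+1^0·-1^-2 = +1.
(a,b)_5: α=5, u≡1; β=4, v≡3 (mod 5); (1|5)=+1, (3|5)=-1; sign (−1)^0·+1^4·-1^5 = -1.
(a,b)_7: α=0, u≡6; β=3, v≡5 (mod 7); (6|7)=-1, (5|7)=-1; sign (−1)^0·-1^3·-1^0 = -1.
(a,b)_2: α=0, β=-8; u≡7, v≡1 (mod 8); ε(u)ε(v)=1·0, αω(v)=0·0, βω(u)=-8·0; sum ≡ 0  ⇒  +1.
(a,b)_11: α=1, u≡4; β=2, v≡5 (mod 11); (4|11)=+1, (5|11)=+1; sign (−1)^0·+1^2·+1^1 = +1.
(a,b)_19: α=0, u≡4; β=4, v≡14 (mod 19); (4|19)=+1, (14|19)=-1; sign (−1)^0·+1^4·-1^0 = +1.
|Ram(55, -7)| = 2, even; anisotropic at {5, 7}.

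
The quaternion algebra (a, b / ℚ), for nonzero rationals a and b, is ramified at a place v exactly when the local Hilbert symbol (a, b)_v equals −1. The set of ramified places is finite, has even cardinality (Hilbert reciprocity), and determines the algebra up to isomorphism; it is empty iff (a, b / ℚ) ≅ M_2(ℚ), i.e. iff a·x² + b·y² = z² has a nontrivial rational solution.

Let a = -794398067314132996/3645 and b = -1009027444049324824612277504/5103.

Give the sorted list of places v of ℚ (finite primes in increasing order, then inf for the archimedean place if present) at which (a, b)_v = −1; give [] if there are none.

Mod squares: a ≡ -5, b ≡ -1148147. Check v ∈ {∞, 2, 3, 5, 7, 11, 13, 19, 31, 37}.
v=2: v_2(a)=2, v_2(b)=8; units ≡ 3, 5 (mod 8); ε·ε+αω+βω = 1·0+2·1+8·1 ≡ 0  ⇒  (a,b)_2 = +1.
v=7: a=7^0·(≡4), b=7^-1·(≡6) mod 7; (4|7)=+1, (6|7)=-1; (−1)^{0·-1·3}·(+1)^-1·(-1)^0 = +1.
v=5: a=5^-1·(≡1), b=5^0·(≡2) mod 5; (1|5)=+1, (2|5)=-1; (−1)^{-1·0·2}·(+1)^0·(-1)^-1 = -1.
v=11: a=11^4·(≡2), b=11^7·(≡8) mod 11; (2|11)=-1, (8|11)=-1; (−1)^{4·7·5}·(-1)^7·(-1)^4 = -1.
v=37: a=37^2·(≡29), b=37^3·(≡33) mod 37; (29|37)=-1, (33|37)=+1; (−1)^{2·3·18}·(-1)^3·(+1)^2 = -1.
v=31: a=31^2·(≡15), b=31^3·(≡14) mod 31; (15|31)=-1, (14|31)=+1; (−1)^{2·3·15}·(-1)^3·(+1)^2 = -1.
v=∞: -5 < 0 and -1148147 < 0  ⇒  (a,b)_∞ = -1.
v=13: a=13^4·(≡5), b=13^5·(≡4) mod 13; (5|13)=-1, (4|13)=+1; (−1)^{4·5·6}·(-1)^5·(+1)^4 = -1.
v=3: a=3^-6·(≡1), b=3^-6·(≡1) mod 3; (1|3)=+1, (1|3)=+1; (−1)^{-6·-6·1}·(+1)^-6·(+1)^-6 = +1.
v=19: a=19^2·(≡12), b=19^2·(≡7) mod 19; (12|19)=-1, (7|19)=+1; (−1)^{2·2·9}·(-1)^2·(+1)^2 = +1.
(-5, -1148147 / ℚ) ramifies at {5, 11, 13, 31, 37, ∞}: a division algebra.

[5, 11, 13, 31, 37, inf]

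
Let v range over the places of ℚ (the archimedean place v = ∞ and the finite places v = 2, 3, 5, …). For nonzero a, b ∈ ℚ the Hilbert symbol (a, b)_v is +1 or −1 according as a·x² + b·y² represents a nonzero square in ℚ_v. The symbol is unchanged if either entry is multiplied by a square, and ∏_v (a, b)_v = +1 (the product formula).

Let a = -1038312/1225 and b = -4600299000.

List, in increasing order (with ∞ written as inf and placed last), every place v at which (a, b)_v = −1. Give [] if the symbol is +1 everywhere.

[2, 5, 23, inf]

Mod squares: a ≡ -28842, b ≡ -380190. Check v ∈ {∞, 2, 3, 5, 7, 11, 19, 23, 29}.
v=3: a=3^3·(≡1), b=3^1·(≡2) mod 3; (1|3)=+1, (2|3)=-1; (−1)^{3·1·1}·(+1)^1·(-1)^3 = +1.
v=11: a=11^1·(≡8), b=11^2·(≡3) mod 11; (8|11)=-1, (3|11)=+1; (−1)^{1·2·5}·(-1)^2·(+1)^1 = +1.
v=∞: -28842 < 0 and -380190 < 0  ⇒  (a,b)_∞ = -1.
v=5: a=5^-2·(≡2), b=5^3·(≡3) mod 5; (2|5)=-1, (3|5)=-1; (−1)^{-2·3·2}·(-1)^3·(-1)^-2 = -1.
v=2: v_2(a)=3, v_2(b)=3; units ≡ 3, 1 (mod 8); ε·ε+αω+βω = 1·0+3·0+3·1 ≡ 1  ⇒  (a,b)_2 = -1.
v=7: a=7^-2·(≡3), b=7^0·(≡4) mod 7; (3|7)=-1, (4|7)=+1; (−1)^{-2·0·3}·(-1)^0·(+1)^-2 = +1.
v=19: a=19^1·(≡8), b=19^1·(≡9) mod 19; (8|19)=-1, (9|19)=+1; (−1)^{1·1·9}·(-1)^1·(+1)^1 = +1.
v=23: a=23^1·(≡20), b=23^1·(≡14) mod 23; (20|23)=-1, (14|23)=-1; (−1)^{1·1·11}·(-1)^1·(-1)^1 = -1.
v=29: a=29^0·(≡13), b=29^1·(≡15) mod 29; (13|29)=+1, (15|29)=-1; (−1)^{0·1·14}·(+1)^1·(-1)^0 = +1.
Ram(-28842, -380190) = {2, 5, 23, ∞}; no ℚ_2-point on the conic.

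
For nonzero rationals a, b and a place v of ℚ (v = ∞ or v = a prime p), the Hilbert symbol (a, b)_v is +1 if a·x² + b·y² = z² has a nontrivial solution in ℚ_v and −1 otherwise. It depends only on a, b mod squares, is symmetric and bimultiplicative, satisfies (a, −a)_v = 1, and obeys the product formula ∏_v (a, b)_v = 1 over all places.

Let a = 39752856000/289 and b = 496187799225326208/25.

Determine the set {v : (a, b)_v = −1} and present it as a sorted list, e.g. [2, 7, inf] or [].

(a, b) ≡ (15, 858) mod (ℚ^×)²; places V = {2, 3, 5, 7, 11, 13, 17, ∞}.
(a,b)_3: α=5, u≡2; β=3, v≡1 (mod 3); (2|3)=-1, (1|3)=+1; sign (−1)^1·-1^3·+1^5 = +1.
(a,b)_2: α=6, β=7; u≡7, v≡5 (mod 8); ε(u)ε(v)=1·0, αω(v)=6·1, βω(u)=7·0; sum ≡ 0  ⇒  +1.
(a,b)_17: α=-2, u≡2; β=0, v≡2 (mod 17); (2|17)=+1, (2|17)=+1; sign (−1)^0·+1^0·+1^-2 = +1.
(a,b)_7: α=0, u≡2; β=4, v≡1 (mod 7); (2|7)=+1, (1|7)=+1; sign (−1)^0·+1^4·+1^0 = +1.
(a,b)_5: α=3, u≡2; β=-2, v≡3 (mod 5); (2|5)=-1, (3|5)=-1; sign (−1)^0·-1^-2·-1^3 = -1.
(a,b)_13: α=2, u≡8; β=5, v≡9 (mod 13); (8|13)=-1, (9|13)=+1; sign (−1)^0·-1^5·+1^2 = -1.
(a,b)_11: α=2, u≡4; β=5, v≡9 (mod 11); (4|11)=+1, (9|11)=+1; sign (−1)^0·+1^5·+1^2 = +1.
(a,b)_∞: sgn(15)=+, sgn(858)=+, so +1.
(15, 858 / ℚ) ramifies at {5, 13}: a division algebra.

[5, 13]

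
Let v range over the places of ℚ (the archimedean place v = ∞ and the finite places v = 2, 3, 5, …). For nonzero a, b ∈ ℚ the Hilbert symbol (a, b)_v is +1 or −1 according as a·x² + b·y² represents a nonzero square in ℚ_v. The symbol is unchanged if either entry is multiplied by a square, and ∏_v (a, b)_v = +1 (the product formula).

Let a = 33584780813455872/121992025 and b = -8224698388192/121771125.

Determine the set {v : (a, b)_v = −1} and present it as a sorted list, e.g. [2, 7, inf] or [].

Mod squares: a ≡ 2, b ≡ -130790. Check v ∈ {∞, 2, 3, 5, 7, 11, 13, 29, 31, 41, 47}.
v=11: a=11^2·(≡8), b=11^3·(≡9) mod 11; (8|11)=-1, (9|11)=+1; (−1)^{2·3·5}·(-1)^3·(+1)^2 = -1.
v=2: v_2(a)=9, v_2(b)=5; units ≡ 1, 5 (mod 8); ε·ε+αω+βω = 0·0+9·1+5·0 ≡ 1  ⇒  (a,b)_2 = -1.
v=47: a=47^-4·(≡25), b=47^-2·(≡43) mod 47; (25|47)=+1, (43|47)=-1; (−1)^{-4·-2·23}·(+1)^-2·(-1)^-4 = +1.
v=13: a=13^2·(≡5), b=13^2·(≡3) mod 13; (5|13)=-1, (3|13)=+1; (−1)^{2·2·6}·(-1)^2·(+1)^2 = +1.
v=29: a=29^2·(≡11), b=29^1·(≡21) mod 29; (11|29)=-1, (21|29)=-1; (−1)^{2·1·14}·(-1)^1·(-1)^2 = -1.
v=41: a=41^0·(≡5), b=41^1·(≡31) mod 41; (5|41)=+1, (31|41)=+1; (−1)^{0·1·20}·(+1)^1·(+1)^0 = +1.
v=5: a=5^-2·(≡2), b=5^-3·(≡2) mod 5; (2|5)=-1, (2|5)=-1; (−1)^{-2·-3·2}·(-1)^-3·(-1)^-2 = -1.
v=3: a=3^4·(≡2), b=3^-2·(≡1) mod 3; (2|3)=-1, (1|3)=+1; (−1)^{4·-2·1}·(-1)^-2·(+1)^4 = +1.
v=∞: 2 > 0 and -130790 < 0  ⇒  (a,b)_∞ = +1.
v=7: a=7^2·(≡2), b=7^-2·(≡6) mod 7; (2|7)=+1, (6|7)=-1; (−1)^{2·-2·3}·(+1)^-2·(-1)^2 = +1.
v=31: a=31^2·(≡7), b=31^2·(≡21) mod 31; (7|31)=+1, (21|31)=-1; (−1)^{2·2·15}·(+1)^2·(-1)^2 = +1.
(2, -130790 / ℚ) ramifies at {2, 5, 11, 29}: a division algebra.

[2, 5, 11, 29]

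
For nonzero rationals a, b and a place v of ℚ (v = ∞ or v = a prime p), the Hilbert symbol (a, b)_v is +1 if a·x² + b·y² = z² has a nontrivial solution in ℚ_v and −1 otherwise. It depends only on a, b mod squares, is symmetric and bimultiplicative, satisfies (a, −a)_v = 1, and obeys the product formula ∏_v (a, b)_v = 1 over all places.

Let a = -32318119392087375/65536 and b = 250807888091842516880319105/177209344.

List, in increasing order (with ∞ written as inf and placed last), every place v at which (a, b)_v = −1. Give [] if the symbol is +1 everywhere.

Mod squares: a ≡ -255, b ≡ 21945. Check v ∈ {∞, 2, 3, 5, 7, 11, 13, 17, 19}.
v=∞: -255 < 0 and 21945 > 0  ⇒  (a,b)_∞ = +1.
v=5: a=5^3·(≡1), b=5^1·(≡4) mod 5; (1|5)=+1, (4|5)=+1; (−1)^{3·1·2}·(+1)^1·(+1)^3 = +1.
v=19: a=19^4·(≡7), b=19^7·(≡15) mod 19; (7|19)=+1, (15|19)=-1; (−1)^{4·7·9}·(+1)^7·(-1)^4 = +1.
v=13: a=13^0·(≡8), b=13^-2·(≡4) mod 13; (8|13)=-1, (4|13)=+1; (−1)^{0·-2·6}·(-1)^-2·(+1)^0 = +1.
v=7: a=7^2·(≡1), b=7^7·(≡3) mod 7; (1|7)=+1, (3|7)=-1; (−1)^{2·7·3}·(+1)^7·(-1)^2 = +1.
v=17: a=17^1·(≡4), b=17^2·(≡13) mod 17; (4|17)=+1, (13|17)=+1; (−1)^{1·2·8}·(+1)^2·(+1)^1 = +1.
v=2: v_2(a)=-16, v_2(b)=-20; units ≡ 1, 1 (mod 8); ε·ε+αω+βω = 0·0+-16·0+-20·0 ≡ 0  ⇒  (a,b)_2 = +1.
v=11: a=11^2·(≡3), b=11^3·(≡3) mod 11; (3|11)=+1, (3|11)=+1; (−1)^{2·3·5}·(+1)^3·(+1)^2 = +1.
v=3: a=3^9·(≡2), b=3^11·(≡1) mod 3; (2|3)=-1, (1|3)=+1; (−1)^{9·11·1}·(-1)^11·(+1)^9 = +1.
Every local symbol is +1, so the conic -255·x² + 21945·y² = z² has ℚ_v-points for all v and hence a ℚ-point; (a, b / ℚ) ≅ M_2(ℚ).

[]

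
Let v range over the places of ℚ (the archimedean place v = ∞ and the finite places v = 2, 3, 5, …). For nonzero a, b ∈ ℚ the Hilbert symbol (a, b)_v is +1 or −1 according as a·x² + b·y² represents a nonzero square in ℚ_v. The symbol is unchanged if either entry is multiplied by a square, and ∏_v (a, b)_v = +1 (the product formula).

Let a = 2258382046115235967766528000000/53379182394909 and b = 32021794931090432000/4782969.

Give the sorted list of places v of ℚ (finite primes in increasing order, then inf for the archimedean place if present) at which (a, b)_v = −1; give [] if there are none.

[2, 3, 5, 17]

(a, b) ≡ (357, 170) mod (ℚ^×)²; places V = {2, 3, 5, 7, 13, 17, 19, ∞}.
(a,b)_17: α=7, u≡16; β=5, v≡11 (mod 17); (16|17)=+1, (11|17)=-1; sign (−1)^0·+1^5·-1^7 = -1.
(a,b)_7: α=-1, u≡4; β=0, v≡4 (mod 7); (4|7)=+1, (4|7)=+1; sign (−1)^0·+1^0·+1^-1 = +1.
(a,b)_13: α=4, u≡5; β=2, v≡4 (mod 13); (5|13)=-1, (4|13)=+1; sign (−1)^0·-1^2·+1^4 = +1.
(a,b)_3: α=-27, u≡2; β=-14, v≡2 (mod 3); (2|3)=-1, (2|3)=-1; sign (−1)^0·-1^-14·-1^-27 = -1.
(a,b)_2: α=18, β=13; u≡5, v≡5 (mod 8); ε(u)ε(v)=0·0, αω(v)=18·1, βω(u)=13·1; sum ≡ 1  ⇒  -1.
(a,b)_19: α=6, u≡18; β=4, v≡15 (mod 19); (18|19)=-1, (15|19)=-1; sign (−1)^0·-1^4·-1^6 = +1.
(a,b)_∞: sgn(357)=+, sgn(170)=+, so +1.
(a,b)_5: α=6, u≡3; β=3, v≡4 (mod 5); (3|5)=-1, (4|5)=+1; sign (−1)^0·-1^3·+1^6 = -1.
Ram(357, 170) = {2, 3, 5, 17}; no ℚ_2-point on the conic.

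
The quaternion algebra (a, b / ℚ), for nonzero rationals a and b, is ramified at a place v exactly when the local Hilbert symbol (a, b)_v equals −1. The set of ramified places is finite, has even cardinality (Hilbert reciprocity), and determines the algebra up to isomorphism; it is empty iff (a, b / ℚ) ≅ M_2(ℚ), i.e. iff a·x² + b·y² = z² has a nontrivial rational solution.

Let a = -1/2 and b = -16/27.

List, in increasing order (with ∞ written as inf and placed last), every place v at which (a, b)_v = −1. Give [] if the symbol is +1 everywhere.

Mod squares: a ≡ -2, b ≡ -3. Check v ∈ {∞, 2, 3}.
v=∞: -2 < 0 and -3 < 0  ⇒  (a,b)_∞ = -1.
v=2: v_2(a)=-1, v_2(b)=4; units ≡ 7, 5 (mod 8); ε·ε+αω+βω = 1·0+-1·1+4·0 ≡ 1  ⇒  (a,b)_2 = -1.
v=3: a=3^0·(≡1), b=3^-3·(≡2) mod 3; (1|3)=+1, (2|3)=-1; (−1)^{0·-3·1}·(+1)^-3·(-1)^0 = +1.
(-2, -3 / ℚ) ramifies at {2, ∞}: a division algebra.

[2, inf]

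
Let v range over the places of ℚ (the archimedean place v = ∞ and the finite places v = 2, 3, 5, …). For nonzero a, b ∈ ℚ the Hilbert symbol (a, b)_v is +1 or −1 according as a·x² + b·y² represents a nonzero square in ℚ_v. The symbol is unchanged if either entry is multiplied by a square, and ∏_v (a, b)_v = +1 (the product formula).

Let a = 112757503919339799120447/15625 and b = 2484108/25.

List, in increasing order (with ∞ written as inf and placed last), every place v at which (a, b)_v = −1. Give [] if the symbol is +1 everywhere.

[2, 3, 11, 17, 19, 37]

(a, b) ≡ (394383, 7667) mod (ℚ^×)²; places V = {2, 3, 5, 7, 11, 17, 19, 37, 41, ∞}.
(a,b)_19: α=1, u≡7; β=0, v≡8 (mod 19); (7|19)=+1, (8|19)=-1; sign (−1)^0·+1^0·-1^1 = -1.
(a,b)_17: α=3, u≡10; β=1, v≡16 (mod 17); (10|17)=-1, (16|17)=+1; sign (−1)^0·-1^1·+1^3 = -1.
(a,b)_5: α=-6, u≡2; β=-2, v≡3 (mod 5); (2|5)=-1, (3|5)=-1; sign (−1)^0·-1^-2·-1^-6 = +1.
(a,b)_41: α=4, u≡40; β=1, v≡16 (mod 41); (40|41)=+1, (16|41)=+1; sign (−1)^0·+1^1·+1^4 = +1.
(a,b)_37: α=1, u≡27; β=0, v≡6 (mod 37); (27|37)=+1, (6|37)=-1; sign (−1)^0·+1^0·-1^1 = -1.
(a,b)_∞: sgn(394383)=+, sgn(7667)=+, so +1.
(a,b)_3: α=11, u≡1; β=4, v≡2 (mod 3); (1|3)=+1, (2|3)=-1; sign (−1)^0·+1^4·-1^11 = -1.
(a,b)_2: α=0, β=2; u≡7, v≡3 (mod 8); ε(u)ε(v)=1·1, αω(v)=0·1, βω(u)=2·0; sum ≡ 1  ⇒  -1.
(a,b)_7: α=2, u≡6; β=0, v≡1 (mod 7); (6|7)=-1, (1|7)=+1; sign (−1)^0·-1^0·+1^2 = +1.
(a,b)_11: α=3, u≡4; β=1, v≡3 (mod 11); (4|11)=+1, (3|11)=+1; sign (−1)^1·+1^1·+1^3 = -1.
|Ram(394383, 7667)| = 6, even; anisotropic at {2, 3, 11, 17, 19, 37}.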